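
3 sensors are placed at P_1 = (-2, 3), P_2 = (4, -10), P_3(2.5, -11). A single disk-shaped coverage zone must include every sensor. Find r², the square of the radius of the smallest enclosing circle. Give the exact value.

Side lengths²: P_1P_2² = 205, P_1P_3² = 216.25, P_2P_3² = 3.25.
Since P_1P_3² = 216.25 ≥ 205 + 3.25 = 208.25, the angle opposite P_1P_3 is not acute, so the smallest enclosing circle has P_1P_3 as diameter.
Centre = midpoint of P_1P_3 = (0.25, -4), r² = 216.25/4 = 54.0625.

54.0625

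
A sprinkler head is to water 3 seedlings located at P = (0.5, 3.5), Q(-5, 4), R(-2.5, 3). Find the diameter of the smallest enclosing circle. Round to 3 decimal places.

Side lengths²: PQ² = 30.5, PR² = 9.25, QR² = 7.25.
Since PQ² = 30.5 ≥ 9.25 + 7.25 = 16.5, the angle opposite PQ is not acute, so the smallest enclosing circle has PQ as diameter.
Centre = midpoint of PQ = (-2.25, 3.75), r² = 30.5/4 = 7.625.
Diameter = 2r = 2√(7.625) ≈ 5.523.

5.523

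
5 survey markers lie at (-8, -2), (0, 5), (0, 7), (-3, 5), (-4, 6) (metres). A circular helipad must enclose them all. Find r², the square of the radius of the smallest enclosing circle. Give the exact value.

The farthest pair is (-8, -2)–(0, 7) with squared distance 145. The circle on this segment as diameter has centre (-4, 2.5) and r² = 145/4 = 36.25.
Check (0, 5): distance² to centre = 22.25 ≤ 36.25, so it lies inside.
All remaining points lie in this disk, and no smaller disk contains both endpoints, so this is the minimum enclosing circle.

36.25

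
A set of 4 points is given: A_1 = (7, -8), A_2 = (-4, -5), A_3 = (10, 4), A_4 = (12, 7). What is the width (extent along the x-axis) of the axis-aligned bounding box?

max x = 12, min x = -4, so width = 16.

16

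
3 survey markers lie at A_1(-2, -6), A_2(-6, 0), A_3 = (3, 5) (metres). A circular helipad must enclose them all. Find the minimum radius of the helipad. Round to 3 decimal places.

Side lengths²: A_1A_2² = 52, A_1A_3² = 146, A_2A_3² = 106.
Since A_1A_3² = 146 < 106 + 52 = 158, the triangle is acute, so the smallest enclosing circle is the circumcircle.
Circumcentre = (2/37, -11/37), r² = 50297/1369.
r = √(50297/1369) ≈ 6.061.

6.061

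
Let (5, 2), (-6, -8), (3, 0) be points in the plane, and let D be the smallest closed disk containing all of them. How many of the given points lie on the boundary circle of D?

2

Call the three points A, B, C in the order given.
Side lengths²: AB² = 221, AC² = 8, BC² = 145.
Since AB² = 221 ≥ 145 + 8 = 153, the angle opposite AB is not acute, so the smallest enclosing circle has AB as diameter.
Centre = midpoint of AB = (-0.5, -3), r² = 221/4 = 55.25.
The points at distance exactly r from the centre are (5, 2), (-6, -8) — 2 points.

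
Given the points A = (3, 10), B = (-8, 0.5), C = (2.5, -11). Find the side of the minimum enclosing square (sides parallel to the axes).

21

The bounding box has width 11 and height 21.
An axis-aligned square enclosing the set must have side ≥ max(width, height).
So the minimum side is max(11, 21) = 21.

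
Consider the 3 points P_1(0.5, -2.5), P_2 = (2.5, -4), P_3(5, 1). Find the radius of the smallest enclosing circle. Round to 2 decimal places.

2.90

Side lengths²: P_1P_2² = 6.25, P_1P_3² = 32.5, P_2P_3² = 31.25.
Since P_1P_3² = 32.5 < 31.25 + 6.25 = 37.5, the triangle is acute, so the smallest enclosing circle is the circumcircle.
Circumcentre = (135/44, -51/44), r² = 8125/968.
r = √(8125/968) ≈ 2.90.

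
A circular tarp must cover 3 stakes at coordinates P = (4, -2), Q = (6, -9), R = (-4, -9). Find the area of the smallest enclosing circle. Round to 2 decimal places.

Side lengths²: PQ² = 53, PR² = 113, QR² = 100.
Since PR² = 113 < 100 + 53 = 153, the triangle is acute, so the smallest enclosing circle is the circumcircle.
Circumcentre = (1, -93/14), r² = 5989/196.
Area = π·r² = π·5989/196 ≈ 95.99.

95.99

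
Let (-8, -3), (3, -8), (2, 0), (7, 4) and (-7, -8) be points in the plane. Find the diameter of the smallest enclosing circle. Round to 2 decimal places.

A smallest enclosing disk is always determined by at most three of the input points on its boundary.
The farthest pair is (7, 4)–(-7, -8) with squared distance 340. The circle on this segment as diameter has centre (0, -2) and r² = 340/4 = 85.
Check (-8, -3): distance² to centre = 65 ≤ 85, so it lies inside.
All remaining points lie in this disk, and no smaller disk contains both endpoints, so this is the minimum enclosing circle.
Diameter = 2r = 2√85 ≈ 18.44.

18.44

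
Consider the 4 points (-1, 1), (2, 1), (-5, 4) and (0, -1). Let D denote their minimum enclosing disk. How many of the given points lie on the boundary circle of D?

By Welzl's lemma the MEC is supported by two points (diametrically opposite) or three points (on a circumcircle).
The farthest pair is (2, 1)–(-5, 4) with squared distance 58. The circle on this segment as diameter has centre (-1.5, 2.5) and r² = 58/4 = 14.5.
Check (-1, 1): distance² to centre = 2.5 ≤ 14.5, so it lies inside.
All remaining points lie in this disk, and no smaller disk contains both endpoints, so this is the minimum enclosing circle.
The points at distance exactly r from the centre are (2, 1), (-5, 4), (0, -1) — 3 points.

3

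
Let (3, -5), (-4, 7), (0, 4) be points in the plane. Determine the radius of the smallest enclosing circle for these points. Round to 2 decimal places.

Call the three points A, B, C in the order given.
Side lengths²: AB² = 193, AC² = 90, BC² = 25.
Since AB² = 193 ≥ 90 + 25 = 115, the angle opposite AB is not acute, so the smallest enclosing circle has AB as diameter.
Centre = midpoint of AB = (-0.5, 1), r² = 193/4 = 48.25.
r = √(48.25) ≈ 6.95.

6.95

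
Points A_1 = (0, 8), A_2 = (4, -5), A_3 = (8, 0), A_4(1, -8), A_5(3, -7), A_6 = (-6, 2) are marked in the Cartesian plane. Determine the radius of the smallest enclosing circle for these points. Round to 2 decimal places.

8.02

By Welzl's lemma the MEC is supported by two points (diametrically opposite) or three points (on a circumcircle).
The farthest pair is A_1–A_4 with squared distance 257. The circle on this segment as diameter has centre (0.5, 0) and r² = 257/4 = 64.25.
Check A_2: distance² to centre = 37.25 ≤ 64.25, so it lies inside.
All remaining points lie in this disk, and no smaller disk contains both endpoints, so this is the minimum enclosing circle.
r = √(64.25) ≈ 8.02.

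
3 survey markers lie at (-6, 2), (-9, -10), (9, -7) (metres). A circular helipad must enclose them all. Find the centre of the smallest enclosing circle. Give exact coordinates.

Call the three points A, B, C in the order given.
Side lengths²: AB² = 153, AC² = 306, BC² = 333.
Since BC² = 333 < 306 + 153 = 459, the triangle is acute, so the smallest enclosing circle is the circumcircle.
Circumcentre = (-21/46, -265/46), r² = 96237/1058.
Centre = (-21/46, -265/46).

(-21/46, -265/46)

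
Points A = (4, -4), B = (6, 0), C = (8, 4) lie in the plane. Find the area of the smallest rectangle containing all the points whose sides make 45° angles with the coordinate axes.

24

In coordinates u = x + y, v = x − y the rectangle is axis-aligned; the map (x,y)→(u,v) scales areas by 2.
u-values: 0, 6, 12; range = 12 − 0 = 12.
v-values: 8, 6, 4; range = 8 − 4 = 4.
Area = (12 × 4) / 2 = 24.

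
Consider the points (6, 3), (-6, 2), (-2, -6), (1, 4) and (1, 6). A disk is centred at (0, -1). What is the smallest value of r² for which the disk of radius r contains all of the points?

The required radius is the distance from (0, -1) to the farthest point.
Squared distances: 52, 45, 29, 26, 50.
Maximum is 52, attained at (6, 3).

52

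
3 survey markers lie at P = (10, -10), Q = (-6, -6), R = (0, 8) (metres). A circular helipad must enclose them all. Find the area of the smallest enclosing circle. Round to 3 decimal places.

Side lengths²: PQ² = 272, PR² = 424, QR² = 232.
Since PR² = 424 < 272 + 232 = 504, the triangle is acute, so the smallest enclosing circle is the circumcircle.
Circumcentre = (110/31, -56/31), r² = 104516/961.
Area = π·r² = π·104516/961 ≈ 341.672.

341.672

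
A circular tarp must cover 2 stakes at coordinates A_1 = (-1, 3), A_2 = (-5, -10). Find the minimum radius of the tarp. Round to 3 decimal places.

6.801

The smallest circle enclosing two points has them as diameter endpoints.
Centre = midpoint = (-3, -3.5); r² = |A_1A_2|²/4 = 185/4 = 46.25.
r = √(46.25) ≈ 6.801.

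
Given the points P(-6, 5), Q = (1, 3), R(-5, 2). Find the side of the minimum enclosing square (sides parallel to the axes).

7

The bounding box has width 7 and height 3.
An axis-aligned square enclosing the set must have side ≥ max(width, height).
So the minimum side is max(7, 3) = 7.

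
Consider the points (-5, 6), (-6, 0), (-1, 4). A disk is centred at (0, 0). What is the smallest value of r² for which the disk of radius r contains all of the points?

The required radius is the distance from (0, 0) to the farthest point.
Squared distances: 61, 36, 17.
Maximum is 61, attained at (-5, 6).

61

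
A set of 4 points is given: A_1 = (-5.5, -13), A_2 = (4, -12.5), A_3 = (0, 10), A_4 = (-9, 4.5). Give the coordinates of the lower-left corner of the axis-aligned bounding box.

x-range [-9, 4], y-range [-13, 10].
The lower-left corner is (-9, -13).

(-9, -13)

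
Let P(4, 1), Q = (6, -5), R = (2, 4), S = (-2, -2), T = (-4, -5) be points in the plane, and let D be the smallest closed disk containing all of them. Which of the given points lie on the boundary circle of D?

The minimum enclosing circle is determined by three boundary points: Q, R, T.
Their circumcentre is (1, -11/6) with r² = 1261/36.
The farthest remaining point P is at distance² 613/36 ≤ 1261/36.
The points at distance exactly r from the centre are Q, R, T — 3 points.

Q, R, T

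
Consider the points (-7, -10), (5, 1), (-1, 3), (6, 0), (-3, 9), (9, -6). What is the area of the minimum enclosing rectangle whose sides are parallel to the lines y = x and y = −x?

310.5

In coordinates u = x + y, v = x − y the rectangle is axis-aligned; the map (x,y)→(u,v) scales areas by 2.
u-values: -17, 6, 2, 6, 6, 3; range = 6 − (-17) = 23.
v-values: 3, 4, -4, 6, -12, 15; range = 15 − (-12) = 27.
Area = (23 × 27) / 2 = 310.5.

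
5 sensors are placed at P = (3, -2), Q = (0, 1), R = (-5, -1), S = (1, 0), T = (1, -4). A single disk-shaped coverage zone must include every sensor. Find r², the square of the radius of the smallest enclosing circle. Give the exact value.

16.25

By Welzl's lemma the MEC is supported by two points (diametrically opposite) or three points (on a circumcircle).
The farthest pair is P–R with squared distance 65. The circle on this segment as diameter has centre (-1, -1.5) and r² = 65/4 = 16.25.
Check Q: distance² to centre = 7.25 ≤ 16.25, so it lies inside.
All remaining points lie in this disk, and no smaller disk contains both endpoints, so this is the minimum enclosing circle.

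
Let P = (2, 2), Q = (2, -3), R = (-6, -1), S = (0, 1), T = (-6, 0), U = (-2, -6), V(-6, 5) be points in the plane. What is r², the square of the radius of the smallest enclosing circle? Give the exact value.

3425/98

The minimum enclosing circle is determined by three boundary points: Q, U, V.
Their circumcentre is (-45/14, -3/14) with r² = 3425/98.
The farthest remaining point P is at distance² 3145/98 ≤ 3425/98.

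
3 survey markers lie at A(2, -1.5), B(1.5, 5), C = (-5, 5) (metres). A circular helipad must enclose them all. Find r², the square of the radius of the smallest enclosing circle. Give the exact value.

22.8125

Side lengths²: AB² = 42.5, AC² = 91.25, BC² = 42.25.
Since AC² = 91.25 ≥ 42.5 + 42.25 = 84.75, the angle opposite AC is not acute, so the smallest enclosing circle has AC as diameter.
Centre = midpoint of AC = (-1.5, 1.75), r² = 91.25/4 = 22.8125.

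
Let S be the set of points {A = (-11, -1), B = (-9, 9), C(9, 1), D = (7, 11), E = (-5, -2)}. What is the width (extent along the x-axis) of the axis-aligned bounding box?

max x = 9, min x = -11, so width = 20.

20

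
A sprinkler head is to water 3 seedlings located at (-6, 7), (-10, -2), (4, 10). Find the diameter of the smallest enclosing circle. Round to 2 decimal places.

18.44

Call the three points A, B, C in the order given.
Side lengths²: AB² = 97, AC² = 109, BC² = 340.
Since BC² = 340 ≥ 109 + 97 = 206, the angle opposite BC is not acute, so the smallest enclosing circle has BC as diameter.
Centre = midpoint of BC = (-3, 4), r² = 340/4 = 85.
Diameter = 2r = 2√85 ≈ 18.44.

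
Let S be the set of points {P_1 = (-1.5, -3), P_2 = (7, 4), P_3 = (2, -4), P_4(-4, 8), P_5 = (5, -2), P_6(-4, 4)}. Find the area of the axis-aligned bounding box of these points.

132

x ranges over [-4, 7], width 11.
y ranges over [-4, 8], height 12.
Area = 11 × 12 = 132.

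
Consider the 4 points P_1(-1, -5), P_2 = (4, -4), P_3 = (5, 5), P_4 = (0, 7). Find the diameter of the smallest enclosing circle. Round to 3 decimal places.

A smallest enclosing disk is always determined by at most three of the input points on its boundary.
The minimum enclosing circle is determined by three boundary points: P_1, P_3, P_4.
Their circumcentre is (29/62, 57/62) with r² = 71485/1922.
The farthest remaining point P_2 is at distance² 70493/1922 ≤ 71485/1922.
Diameter = 2r = 2√(71485/1922) ≈ 12.197.

12.197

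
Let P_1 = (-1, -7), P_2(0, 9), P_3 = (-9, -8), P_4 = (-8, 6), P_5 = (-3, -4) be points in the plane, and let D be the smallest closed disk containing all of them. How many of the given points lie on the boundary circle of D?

2

The farthest pair is P_2–P_3 with squared distance 370. The circle on this segment as diameter has centre (-4.5, 0.5) and r² = 370/4 = 92.5.
Check P_1: distance² to centre = 68.5 ≤ 92.5, so it lies inside.
All remaining points lie in this disk, and no smaller disk contains both endpoints, so this is the minimum enclosing circle.
The points at distance exactly r from the centre are P_2, P_3 — 2 points.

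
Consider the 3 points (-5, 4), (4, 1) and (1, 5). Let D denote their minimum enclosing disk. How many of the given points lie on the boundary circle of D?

Call the three points A, B, C in the order given.
Side lengths²: AB² = 90, AC² = 37, BC² = 25.
Since AB² = 90 ≥ 37 + 25 = 62, the angle opposite AB is not acute, so the smallest enclosing circle has AB as diameter.
Centre = midpoint of AB = (-0.5, 2.5), r² = 90/4 = 22.5.
The points at distance exactly r from the centre are (-5, 4), (4, 1) — 2 points.

2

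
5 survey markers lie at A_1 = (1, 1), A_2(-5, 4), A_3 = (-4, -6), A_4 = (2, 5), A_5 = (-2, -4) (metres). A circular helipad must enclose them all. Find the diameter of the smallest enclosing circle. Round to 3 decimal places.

The farthest pair is A_3–A_4 with squared distance 157. The circle on this segment as diameter has centre (-1, -0.5) and r² = 157/4 = 39.25.
Check A_1: distance² to centre = 6.25 ≤ 39.25, so it lies inside.
All remaining points lie in this disk, and no smaller disk contains both endpoints, so this is the minimum enclosing circle.
Diameter = 2r = 2√(39.25) ≈ 12.530.

12.530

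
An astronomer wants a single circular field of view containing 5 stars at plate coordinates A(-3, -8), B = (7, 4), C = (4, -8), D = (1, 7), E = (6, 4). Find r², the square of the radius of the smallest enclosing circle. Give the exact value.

73505/1156

The minimum enclosing circle of a finite set is fixed by two of the points (as a diameter) or three (as a circumcircle).
The minimum enclosing circle is determined by three boundary points: A, B, D.
Their circumcentre is (13/17, -33/34) with r² = 73505/1156.
The farthest remaining point C is at distance² 69221/1156 ≤ 73505/1156.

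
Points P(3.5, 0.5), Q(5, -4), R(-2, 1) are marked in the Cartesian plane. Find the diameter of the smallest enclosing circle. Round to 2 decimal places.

8.60

Side lengths²: PQ² = 22.5, PR² = 30.5, QR² = 74.
Since QR² = 74 ≥ 30.5 + 22.5 = 53, the angle opposite QR is not acute, so the smallest enclosing circle has QR as diameter.
Centre = midpoint of QR = (1.5, -1.5), r² = 74/4 = 18.5.
Diameter = 2r = 2√(18.5) ≈ 8.60.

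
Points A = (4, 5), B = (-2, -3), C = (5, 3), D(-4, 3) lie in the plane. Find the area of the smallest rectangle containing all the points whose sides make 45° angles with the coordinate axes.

In coordinates u = x + y, v = x − y the rectangle is axis-aligned; the map (x,y)→(u,v) scales areas by 2.
u-values: 9, -5, 8, -1; range = 9 − (-5) = 14.
v-values: -1, 1, 2, -7; range = 2 − (-7) = 9.
Area = (14 × 9) / 2 = 63.

63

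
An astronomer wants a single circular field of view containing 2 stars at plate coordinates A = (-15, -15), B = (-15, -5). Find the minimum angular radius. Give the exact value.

The smallest circle enclosing two points has them as diameter endpoints.
Centre = midpoint = (-15, -10); r² = |AB|²/4 = 100/4 = 25.
r = √25 = 5.

5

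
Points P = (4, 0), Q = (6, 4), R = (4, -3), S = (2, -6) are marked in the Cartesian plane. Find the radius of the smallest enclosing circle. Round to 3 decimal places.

5.385

The minimum enclosing circle of a finite set is fixed by two of the points (as a diameter) or three (as a circumcircle).
The farthest pair is Q–S with squared distance 116. The circle on this segment as diameter has centre (4, -1) and r² = 116/4 = 29.
Check P: distance² to centre = 1 ≤ 29, so it lies inside.
All remaining points lie in this disk, and no smaller disk contains both endpoints, so this is the minimum enclosing circle.
r = √29 ≈ 5.385.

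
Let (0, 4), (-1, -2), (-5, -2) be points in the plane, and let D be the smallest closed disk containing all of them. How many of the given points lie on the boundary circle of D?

2

Call the three points A, B, C in the order given.
Side lengths²: AB² = 37, AC² = 61, BC² = 16.
Since AC² = 61 ≥ 37 + 16 = 53, the angle opposite AC is not acute, so the smallest enclosing circle has AC as diameter.
Centre = midpoint of AC = (-2.5, 1), r² = 61/4 = 15.25.
The points at distance exactly r from the centre are (0, 4), (-5, -2) — 2 points.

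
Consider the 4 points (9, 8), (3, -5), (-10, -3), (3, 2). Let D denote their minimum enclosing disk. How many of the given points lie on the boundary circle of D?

By Welzl's lemma the MEC is supported by two points (diametrically opposite) or three points (on a circumcircle).
The farthest pair is (9, 8)–(-10, -3) with squared distance 482. The circle on this segment as diameter has centre (-0.5, 2.5) and r² = 482/4 = 120.5.
Check (3, -5): distance² to centre = 68.5 ≤ 120.5, so it lies inside.
All remaining points lie in this disk, and no smaller disk contains both endpoints, so this is the minimum enclosing circle.
The points at distance exactly r from the centre are (9, 8), (-10, -3) — 2 points.

2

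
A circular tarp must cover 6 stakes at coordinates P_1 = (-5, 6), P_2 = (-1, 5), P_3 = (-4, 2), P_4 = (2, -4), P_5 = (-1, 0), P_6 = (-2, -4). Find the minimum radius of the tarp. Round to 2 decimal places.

6.10

The farthest pair is P_1–P_4 with squared distance 149. The circle on this segment as diameter has centre (-1.5, 1) and r² = 149/4 = 37.25.
Check P_2: distance² to centre = 16.25 ≤ 37.25, so it lies inside.
All remaining points lie in this disk, and no smaller disk contains both endpoints, so this is the minimum enclosing circle.
r = √(37.25) ≈ 6.10.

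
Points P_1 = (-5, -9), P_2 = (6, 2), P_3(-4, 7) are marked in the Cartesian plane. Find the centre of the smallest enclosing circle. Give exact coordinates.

Side lengths²: P_1P_2² = 242, P_1P_3² = 257, P_2P_3² = 125.
Since P_1P_3² = 257 < 242 + 125 = 367, the triangle is acute, so the smallest enclosing circle is the circumcircle.
Circumcentre = (-11/6, -7/6), r² = 1285/18.
Centre = (-11/6, -7/6).

(-11/6, -7/6)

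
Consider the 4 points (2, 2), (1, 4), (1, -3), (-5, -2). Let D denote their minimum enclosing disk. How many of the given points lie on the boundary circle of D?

The minimum enclosing circle of a finite set is fixed by two of the points (as a diameter) or three (as a circumcircle).
The minimum enclosing circle is determined by three boundary points: (1, 4), (1, -3), (-5, -2).
Their circumcentre is (-1.5, 0.5) with r² = 18.5.
The farthest remaining point (2, 2) is at distance² 14.5 ≤ 18.5.
The points at distance exactly r from the centre are (1, 4), (1, -3), (-5, -2) — 3 points.

3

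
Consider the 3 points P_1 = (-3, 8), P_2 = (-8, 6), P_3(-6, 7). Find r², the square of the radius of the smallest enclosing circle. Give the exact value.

Side lengths²: P_1P_2² = 29, P_1P_3² = 10, P_2P_3² = 5.
Since P_1P_2² = 29 ≥ 10 + 5 = 15, the angle opposite P_1P_2 is not acute, so the smallest enclosing circle has P_1P_2 as diameter.
Centre = midpoint of P_1P_2 = (-5.5, 7), r² = 29/4 = 7.25.

7.25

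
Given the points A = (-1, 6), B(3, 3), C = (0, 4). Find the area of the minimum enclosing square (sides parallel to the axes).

The bounding box has width 4 and height 3.
An axis-aligned square enclosing the set must have side ≥ max(width, height).
So the minimum side is max(4, 3) = 4.
Area = 4² = 16.

16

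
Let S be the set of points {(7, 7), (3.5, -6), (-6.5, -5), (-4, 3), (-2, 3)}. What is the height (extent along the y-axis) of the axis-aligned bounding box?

max y = 7, min y = -6, so height = 13.

13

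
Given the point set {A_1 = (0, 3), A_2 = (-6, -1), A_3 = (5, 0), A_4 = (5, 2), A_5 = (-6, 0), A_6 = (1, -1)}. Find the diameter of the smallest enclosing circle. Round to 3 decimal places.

A smallest enclosing disk is always determined by at most three of the input points on its boundary.
The farthest pair is A_2–A_4 with squared distance 130. The circle on this segment as diameter has centre (-0.5, 0.5) and r² = 130/4 = 32.5.
Check A_1: distance² to centre = 6.5 ≤ 32.5, so it lies inside.
All remaining points lie in this disk, and no smaller disk contains both endpoints, so this is the minimum enclosing circle.
Diameter = 2r = 2√(32.5) ≈ 11.402.

11.402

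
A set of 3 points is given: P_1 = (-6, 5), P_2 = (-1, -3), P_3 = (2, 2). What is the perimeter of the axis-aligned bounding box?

Width = max x − min x = 2 − (-6) = 8.
Height = max y − min y = 5 − (-3) = 8.
Perimeter = 2(8 + 8) = 32.

32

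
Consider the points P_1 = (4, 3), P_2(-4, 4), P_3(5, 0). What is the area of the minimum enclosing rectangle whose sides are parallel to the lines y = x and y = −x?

45.5

In coordinates u = x + y, v = x − y the rectangle is axis-aligned; the map (x,y)→(u,v) scales areas by 2.
u-values: 7, 0, 5; range = 7 − 0 = 7.
v-values: 1, -8, 5; range = 5 − (-8) = 13.
Area = (7 × 13) / 2 = 45.5.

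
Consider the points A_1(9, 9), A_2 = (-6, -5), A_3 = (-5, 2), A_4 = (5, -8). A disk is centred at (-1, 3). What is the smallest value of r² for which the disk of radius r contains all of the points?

157

The required radius is the distance from (-1, 3) to the farthest point.
Squared distances: 136, 89, 17, 157.
Maximum is 157, attained at A_4.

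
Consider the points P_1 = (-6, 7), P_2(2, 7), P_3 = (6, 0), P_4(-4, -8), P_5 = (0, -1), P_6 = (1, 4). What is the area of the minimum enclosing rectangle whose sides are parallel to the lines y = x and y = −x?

In coordinates u = x + y, v = x − y the rectangle is axis-aligned; the map (x,y)→(u,v) scales areas by 2.
u-values: 1, 9, 6, -12, -1, 5; range = 9 − (-12) = 21.
v-values: -13, -5, 6, 4, 1, -3; range = 6 − (-13) = 19.
Area = (21 × 19) / 2 = 199.5.

199.5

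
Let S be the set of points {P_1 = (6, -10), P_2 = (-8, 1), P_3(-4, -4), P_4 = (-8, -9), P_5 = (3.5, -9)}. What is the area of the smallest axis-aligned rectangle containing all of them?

154

x ranges over [-8, 6], width 14.
y ranges over [-10, 1], height 11.
Area = 14 × 11 = 154.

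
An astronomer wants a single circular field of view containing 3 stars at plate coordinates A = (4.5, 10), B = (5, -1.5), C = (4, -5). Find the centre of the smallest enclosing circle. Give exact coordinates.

(4.25, 2.5)

Side lengths²: AB² = 132.5, AC² = 225.25, BC² = 13.25.
Since AC² = 225.25 ≥ 132.5 + 13.25 = 145.75, the angle opposite AC is not acute, so the smallest enclosing circle has AC as diameter.
Centre = midpoint of AC = (4.25, 2.5), r² = 225.25/4 = 56.3125.
Centre = (4.25, 2.5).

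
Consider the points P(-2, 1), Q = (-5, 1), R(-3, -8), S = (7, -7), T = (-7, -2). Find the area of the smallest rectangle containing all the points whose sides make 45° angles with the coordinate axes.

In coordinates u = x + y, v = x − y the rectangle is axis-aligned; the map (x,y)→(u,v) scales areas by 2.
u-values: -1, -4, -11, 0, -9; range = 0 − (-11) = 11.
v-values: -3, -6, 5, 14, -5; range = 14 − (-6) = 20.
Area = (11 × 20) / 2 = 110.

110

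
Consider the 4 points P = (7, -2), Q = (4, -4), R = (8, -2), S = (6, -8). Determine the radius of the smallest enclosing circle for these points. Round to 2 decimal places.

3.16

The minimum enclosing circle of a finite set is fixed by two of the points (as a diameter) or three (as a circumcircle).
The farthest pair is R–S with squared distance 40. The circle on this segment as diameter has centre (7, -5) and r² = 40/4 = 10.
Check P: distance² to centre = 9 ≤ 10, so it lies inside.
All remaining points lie in this disk, and no smaller disk contains both endpoints, so this is the minimum enclosing circle.
r = √10 ≈ 3.16.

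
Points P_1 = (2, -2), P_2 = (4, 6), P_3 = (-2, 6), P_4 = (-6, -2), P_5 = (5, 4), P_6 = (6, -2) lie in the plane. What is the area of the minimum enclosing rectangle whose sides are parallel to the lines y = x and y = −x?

In coordinates u = x + y, v = x − y the rectangle is axis-aligned; the map (x,y)→(u,v) scales areas by 2.
u-values: 0, 10, 4, -8, 9, 4; range = 10 − (-8) = 18.
v-values: 4, -2, -8, -4, 1, 8; range = 8 − (-8) = 16.
Area = (18 × 16) / 2 = 144.

144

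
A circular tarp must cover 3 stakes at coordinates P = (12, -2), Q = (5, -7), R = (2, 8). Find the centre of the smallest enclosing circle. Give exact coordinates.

(4.75, 0.75)

Side lengths²: PQ² = 74, PR² = 200, QR² = 234.
Since QR² = 234 < 200 + 74 = 274, the triangle is acute, so the smallest enclosing circle is the circumcircle.
Circumcentre = (4.75, 0.75), r² = 60.125.
Centre = (4.75, 0.75).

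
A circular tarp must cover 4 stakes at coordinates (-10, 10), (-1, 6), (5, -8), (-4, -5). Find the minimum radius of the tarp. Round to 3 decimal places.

11.715

A smallest enclosing disk is always determined by at most three of the input points on its boundary.
The farthest pair is (-10, 10)–(5, -8) with squared distance 549. The circle on this segment as diameter has centre (-2.5, 1) and r² = 549/4 = 137.25.
Check (-1, 6): distance² to centre = 27.25 ≤ 137.25, so it lies inside.
All remaining points lie in this disk, and no smaller disk contains both endpoints, so this is the minimum enclosing circle.
r = √(137.25) ≈ 11.715.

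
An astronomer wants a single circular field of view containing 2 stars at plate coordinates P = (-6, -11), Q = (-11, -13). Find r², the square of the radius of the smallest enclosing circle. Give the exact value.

The smallest circle enclosing two points has them as diameter endpoints.
Centre = midpoint = (-8.5, -12); r² = |PQ|²/4 = 29/4 = 7.25.

7.25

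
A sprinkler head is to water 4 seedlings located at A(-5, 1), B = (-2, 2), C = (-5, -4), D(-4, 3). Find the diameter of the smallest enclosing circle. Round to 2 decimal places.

A smallest enclosing disk is always determined by at most three of the input points on its boundary.
The farthest pair is C–D with squared distance 50. The circle on this segment as diameter has centre (-4.5, -0.5) and r² = 50/4 = 12.5.
Check A: distance² to centre = 2.5 ≤ 12.5, so it lies inside.
All remaining points lie in this disk, and no smaller disk contains both endpoints, so this is the minimum enclosing circle.
Diameter = 2r = 2√(12.5) ≈ 7.07.

7.07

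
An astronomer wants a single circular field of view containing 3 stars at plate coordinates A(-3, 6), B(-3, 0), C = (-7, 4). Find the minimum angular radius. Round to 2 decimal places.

Side lengths²: AB² = 36, AC² = 20, BC² = 32.
Since AB² = 36 < 32 + 20 = 52, the triangle is acute, so the smallest enclosing circle is the circumcircle.
Circumcentre = (-4, 3), r² = 10.
r = √10 ≈ 3.16.

3.16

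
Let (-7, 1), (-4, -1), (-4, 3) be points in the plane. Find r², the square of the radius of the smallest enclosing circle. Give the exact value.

Call the three points A, B, C in the order given.
Side lengths²: AB² = 13, AC² = 13, BC² = 16.
Since BC² = 16 < 13 + 13 = 26, the triangle is acute, so the smallest enclosing circle is the circumcircle.
Circumcentre = (-29/6, 1), r² = 169/36.

169/36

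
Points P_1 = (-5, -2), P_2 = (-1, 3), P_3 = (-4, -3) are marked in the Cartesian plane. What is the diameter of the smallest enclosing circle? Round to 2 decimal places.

Side lengths²: P_1P_2² = 41, P_1P_3² = 2, P_2P_3² = 45.
Since P_2P_3² = 45 ≥ 41 + 2 = 43, the angle opposite P_2P_3 is not acute, so the smallest enclosing circle has P_2P_3 as diameter.
Centre = midpoint of P_2P_3 = (-2.5, 0), r² = 45/4 = 11.25.
Diameter = 2r = 2√(11.25) ≈ 6.71.

6.71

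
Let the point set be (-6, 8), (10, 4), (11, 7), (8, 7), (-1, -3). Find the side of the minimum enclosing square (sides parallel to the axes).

17

The bounding box has width 17 and height 11.
An axis-aligned square enclosing the set must have side ≥ max(width, height).
So the minimum side is max(17, 11) = 17.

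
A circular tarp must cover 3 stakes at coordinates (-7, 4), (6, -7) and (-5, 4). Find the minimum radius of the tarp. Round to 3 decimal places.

8.515

Call the three points A, B, C in the order given.
Side lengths²: AB² = 290, AC² = 4, BC² = 242.
Since AB² = 290 ≥ 242 + 4 = 246, the angle opposite AB is not acute, so the smallest enclosing circle has AB as diameter.
Centre = midpoint of AB = (-0.5, -1.5), r² = 290/4 = 72.5.
r = √(72.5) ≈ 8.515.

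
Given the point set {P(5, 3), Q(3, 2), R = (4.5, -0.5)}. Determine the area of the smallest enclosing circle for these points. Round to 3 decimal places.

Side lengths²: PQ² = 5, PR² = 12.5, QR² = 8.5.
Since PR² = 12.5 < 8.5 + 5 = 13.5, the triangle is acute, so the smallest enclosing circle is the circumcircle.
Circumcentre = (60/13, 33/26), r² = 2125/676.
Area = π·r² = π·2125/676 ≈ 9.876.

9.876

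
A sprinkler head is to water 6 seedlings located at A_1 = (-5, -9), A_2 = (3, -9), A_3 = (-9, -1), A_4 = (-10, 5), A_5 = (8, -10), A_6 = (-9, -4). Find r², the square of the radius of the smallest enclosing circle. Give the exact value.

A smallest enclosing disk is always determined by at most three of the input points on its boundary.
The farthest pair is A_4–A_5 with squared distance 549. The circle on this segment as diameter has centre (-1, -2.5) and r² = 549/4 = 137.25.
Check A_1: distance² to centre = 58.25 ≤ 137.25, so it lies inside.
All remaining points lie in this disk, and no smaller disk contains both endpoints, so this is the minimum enclosing circle.

137.25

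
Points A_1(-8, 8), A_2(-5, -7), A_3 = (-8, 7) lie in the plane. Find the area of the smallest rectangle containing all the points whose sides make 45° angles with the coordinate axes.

108

In coordinates u = x + y, v = x − y the rectangle is axis-aligned; the map (x,y)→(u,v) scales areas by 2.
u-values: 0, -12, -1; range = 0 − (-12) = 12.
v-values: -16, 2, -15; range = 2 − (-16) = 18.
Area = (12 × 18) / 2 = 108.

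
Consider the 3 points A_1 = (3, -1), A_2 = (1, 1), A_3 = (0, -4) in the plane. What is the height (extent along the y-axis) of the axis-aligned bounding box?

5

max y = 1, min y = -4, so height = 5.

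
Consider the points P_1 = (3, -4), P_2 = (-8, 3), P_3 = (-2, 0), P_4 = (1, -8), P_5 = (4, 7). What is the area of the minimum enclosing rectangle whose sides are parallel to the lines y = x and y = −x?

180

In coordinates u = x + y, v = x − y the rectangle is axis-aligned; the map (x,y)→(u,v) scales areas by 2.
u-values: -1, -5, -2, -7, 11; range = 11 − (-7) = 18.
v-values: 7, -11, -2, 9, -3; range = 9 − (-11) = 20.
Area = (18 × 20) / 2 = 180.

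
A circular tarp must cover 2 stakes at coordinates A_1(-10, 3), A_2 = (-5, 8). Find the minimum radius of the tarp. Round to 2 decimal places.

3.54

The smallest circle enclosing two points has them as diameter endpoints.
Centre = midpoint = (-7.5, 5.5); r² = |A_1A_2|²/4 = 50/4 = 12.5.
r = √(12.5) ≈ 3.54.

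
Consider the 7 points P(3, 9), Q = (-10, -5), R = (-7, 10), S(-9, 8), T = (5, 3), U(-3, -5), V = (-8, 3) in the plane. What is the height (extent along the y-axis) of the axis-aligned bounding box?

15

max y = 10, min y = -5, so height = 15.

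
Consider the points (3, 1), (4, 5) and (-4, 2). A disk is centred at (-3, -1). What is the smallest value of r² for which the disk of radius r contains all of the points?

The required radius is the distance from (-3, -1) to the farthest point.
Squared distances: 40, 85, 10.
Maximum is 85, attained at (4, 5).

85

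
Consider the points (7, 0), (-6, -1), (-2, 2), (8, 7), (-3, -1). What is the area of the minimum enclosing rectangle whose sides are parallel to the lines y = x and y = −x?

132

In coordinates u = x + y, v = x − y the rectangle is axis-aligned; the map (x,y)→(u,v) scales areas by 2.
u-values: 7, -7, 0, 15, -4; range = 15 − (-7) = 22.
v-values: 7, -5, -4, 1, -2; range = 7 − (-5) = 12.
Area = (22 × 12) / 2 = 132.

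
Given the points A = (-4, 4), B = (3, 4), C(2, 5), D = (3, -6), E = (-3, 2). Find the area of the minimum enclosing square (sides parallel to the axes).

The bounding box has width 7 and height 11.
An axis-aligned square enclosing the set must have side ≥ max(width, height).
So the minimum side is max(7, 11) = 11.
Area = 11² = 121.

121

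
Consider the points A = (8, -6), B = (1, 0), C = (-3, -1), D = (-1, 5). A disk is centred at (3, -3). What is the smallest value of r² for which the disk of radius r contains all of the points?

80

The required radius is the distance from (3, -3) to the farthest point.
Squared distances: 34, 13, 40, 80.
Maximum is 80, attained at D.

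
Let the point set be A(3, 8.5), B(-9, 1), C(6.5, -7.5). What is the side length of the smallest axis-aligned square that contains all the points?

16

The bounding box has width 15.5 and height 16.
An axis-aligned square enclosing the set must have side ≥ max(width, height).
So the minimum side is max(15.5, 16) = 16.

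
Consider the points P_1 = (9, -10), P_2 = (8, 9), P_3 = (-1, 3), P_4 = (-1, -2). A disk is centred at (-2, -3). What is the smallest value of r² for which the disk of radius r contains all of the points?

The required radius is the distance from (-2, -3) to the farthest point.
Squared distances: 170, 244, 37, 2.
Maximum is 244, attained at P_2.

244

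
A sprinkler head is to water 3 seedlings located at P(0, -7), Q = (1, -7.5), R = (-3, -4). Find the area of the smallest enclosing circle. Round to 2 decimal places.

22.19

Side lengths²: PQ² = 1.25, PR² = 18, QR² = 28.25.
Since QR² = 28.25 ≥ 18 + 1.25 = 19.25, the angle opposite QR is not acute, so the smallest enclosing circle has QR as diameter.
Centre = midpoint of QR = (-1, -5.75), r² = 28.25/4 = 7.0625.
Area = π·r² = π·7.0625 ≈ 22.19.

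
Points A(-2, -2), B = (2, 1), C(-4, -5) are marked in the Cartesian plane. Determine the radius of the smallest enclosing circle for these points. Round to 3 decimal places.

Side lengths²: AB² = 25, AC² = 13, BC² = 72.
Since BC² = 72 ≥ 25 + 13 = 38, the angle opposite BC is not acute, so the smallest enclosing circle has BC as diameter.
Centre = midpoint of BC = (-1, -2), r² = 72/4 = 18.
r = √18 ≈ 4.243.

4.243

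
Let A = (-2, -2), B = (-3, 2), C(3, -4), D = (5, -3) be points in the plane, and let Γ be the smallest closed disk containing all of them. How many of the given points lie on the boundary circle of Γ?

2

By Welzl's lemma the MEC is supported by two points (diametrically opposite) or three points (on a circumcircle).
The farthest pair is B–D with squared distance 89. The circle on this segment as diameter has centre (1, -0.5) and r² = 89/4 = 22.25.
Check A: distance² to centre = 11.25 ≤ 22.25, so it lies inside.
All remaining points lie in this disk, and no smaller disk contains both endpoints, so this is the minimum enclosing circle.
The points at distance exactly r from the centre are B, D — 2 points.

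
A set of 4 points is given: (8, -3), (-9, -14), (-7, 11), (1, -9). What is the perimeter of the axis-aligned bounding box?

Width = max x − min x = 8 − (-9) = 17.
Height = max y − min y = 11 − (-14) = 25.
Perimeter = 2(17 + 25) = 84.

84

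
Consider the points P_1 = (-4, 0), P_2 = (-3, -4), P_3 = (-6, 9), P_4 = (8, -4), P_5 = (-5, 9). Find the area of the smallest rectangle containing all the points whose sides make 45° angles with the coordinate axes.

In coordinates u = x + y, v = x − y the rectangle is axis-aligned; the map (x,y)→(u,v) scales areas by 2.
u-values: -4, -7, 3, 4, 4; range = 4 − (-7) = 11.
v-values: -4, 1, -15, 12, -14; range = 12 − (-15) = 27.
Area = (11 × 27) / 2 = 148.5.

148.5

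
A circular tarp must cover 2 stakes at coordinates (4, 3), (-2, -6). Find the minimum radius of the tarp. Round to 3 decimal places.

The smallest circle enclosing two points has them as diameter endpoints.
Centre = midpoint = (1, -1.5); r² = |(4, 3)−(-2, -6)|²/4 = 117/4 = 29.25.
r = √(29.25) ≈ 5.408.

5.408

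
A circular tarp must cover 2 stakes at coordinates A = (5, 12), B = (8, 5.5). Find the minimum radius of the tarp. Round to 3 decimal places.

The smallest circle enclosing two points has them as diameter endpoints.
Centre = midpoint = (6.5, 8.75); r² = |AB|²/4 = 51.25/4 = 12.8125.
r = √(12.8125) ≈ 3.579.

3.579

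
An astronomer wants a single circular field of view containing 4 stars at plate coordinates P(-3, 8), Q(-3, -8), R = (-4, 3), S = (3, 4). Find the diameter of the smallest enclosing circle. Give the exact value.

16

The minimum enclosing circle of a finite set is fixed by two of the points (as a diameter) or three (as a circumcircle).
The farthest pair is P–Q with squared distance 256. The circle on this segment as diameter has centre (-3, 0) and r² = 256/4 = 64.
Check R: distance² to centre = 10 ≤ 64, so it lies inside.
All remaining points lie in this disk, and no smaller disk contains both endpoints, so this is the minimum enclosing circle.
Diameter = 2r = 2√64 = 16.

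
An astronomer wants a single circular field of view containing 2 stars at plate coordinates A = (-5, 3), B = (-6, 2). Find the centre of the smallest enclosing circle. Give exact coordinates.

The smallest circle enclosing two points has them as diameter endpoints.
Centre = midpoint = (-5.5, 2.5); r² = |AB|²/4 = 2/4 = 0.5.
Centre = (-5.5, 2.5).

(-5.5, 2.5)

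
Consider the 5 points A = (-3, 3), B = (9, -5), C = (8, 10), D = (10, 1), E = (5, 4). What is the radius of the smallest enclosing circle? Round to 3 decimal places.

The minimum enclosing circle is determined by three boundary points: A, B, C.
Their circumcentre is (223/43, 98/43) with r² = 124865/1849.
The farthest remaining point D is at distance² 45874/1849 ≤ 124865/1849.
r = √(124865/1849) ≈ 8.218.

8.218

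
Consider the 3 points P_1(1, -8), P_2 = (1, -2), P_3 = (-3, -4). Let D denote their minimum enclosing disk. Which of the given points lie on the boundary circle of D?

Side lengths²: P_1P_2² = 36, P_1P_3² = 32, P_2P_3² = 20.
Since P_1P_2² = 36 < 32 + 20 = 52, the triangle is acute, so the smallest enclosing circle is the circumcircle.
Circumcentre = (0, -5), r² = 10.
The points at distance exactly r from the centre are P_1, P_2, P_3 — 3 points.

P_1, P_2, P_3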